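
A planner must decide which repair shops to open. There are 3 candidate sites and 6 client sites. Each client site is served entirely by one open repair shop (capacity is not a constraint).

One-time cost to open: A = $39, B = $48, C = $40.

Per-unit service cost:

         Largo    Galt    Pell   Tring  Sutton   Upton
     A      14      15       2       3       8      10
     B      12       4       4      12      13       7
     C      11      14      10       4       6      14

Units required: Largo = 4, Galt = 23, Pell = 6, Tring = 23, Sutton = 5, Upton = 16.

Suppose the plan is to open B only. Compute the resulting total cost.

Total cost: 665

Each client site is assigned to its cheapest site among the open ones.
{B}: Largo→B 12·4=48, Galt→B 4·23=92, Pell→B 4·6=24, Tring→B 12·23=276, Sutton→B 13·5=65, Upton→B 7·16=112. Service 617; fixed 48; total 665.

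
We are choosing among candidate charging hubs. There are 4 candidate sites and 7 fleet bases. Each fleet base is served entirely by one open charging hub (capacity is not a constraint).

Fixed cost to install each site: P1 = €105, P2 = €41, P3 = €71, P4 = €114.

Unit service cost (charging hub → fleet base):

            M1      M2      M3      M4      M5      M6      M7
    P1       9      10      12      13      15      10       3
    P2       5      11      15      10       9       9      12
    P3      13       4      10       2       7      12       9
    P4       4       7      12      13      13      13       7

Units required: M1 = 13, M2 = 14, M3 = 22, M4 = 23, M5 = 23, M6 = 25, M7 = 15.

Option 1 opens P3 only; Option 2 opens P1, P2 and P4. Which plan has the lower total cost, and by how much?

Option 1 is cheaper by 223.

Option 1: {P3}: M1→P3 13·13=169, M2→P3 4·14=56, M3→P3 10·22=220, M4→P3 2·23=46, M5→P3 7·23=161, M6→P3 12·25=300, M7→P3 9·15=135. Service 1087; fixed 71; total 1158.
Option 2: {P1, P2, P4}: M1→P4 4·13=52, M2→P4 7·14=98, M3→P1 12·22=264, M4→P2 10·23=230, M5→P2 9·23=207, M6→P2 9·25=225, M7→P1 3·15=45. Service 1121; fixed 260; total 1381.
Difference: |1158 − 1381| = 223.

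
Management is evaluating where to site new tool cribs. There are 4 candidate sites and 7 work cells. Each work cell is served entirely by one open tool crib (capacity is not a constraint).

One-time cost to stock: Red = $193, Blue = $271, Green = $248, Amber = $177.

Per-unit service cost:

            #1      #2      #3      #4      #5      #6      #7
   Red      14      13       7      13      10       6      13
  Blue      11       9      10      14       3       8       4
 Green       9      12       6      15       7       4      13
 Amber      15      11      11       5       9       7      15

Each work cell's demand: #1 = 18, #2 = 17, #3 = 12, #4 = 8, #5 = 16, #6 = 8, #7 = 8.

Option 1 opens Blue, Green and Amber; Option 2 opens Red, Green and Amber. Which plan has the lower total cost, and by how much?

Option 1: {Blue, Green, Amber}: #1→Green 9·18=162, #2→Blue 9·17=153, #3→Green 6·12=72, #4→Amber 5·8=40, #5→Blue 3·16=48, #6→Green 4·8=32, #7→Blue 4·8=32. Service 539; fixed 696; total 1235.
Option 2: {Red, Green, Amber}: #1→Green 9·18=162, #2→Amber 11·17=187, #3→Green 6·12=72, #4→Amber 5·8=40, #5→Green 7·16=112, #6→Green 4·8=32, #7→Red 13·8=104. Service 709; fixed 618; total 1327.
Difference: |1235 − 1327| = 92.

Option 1 is cheaper by 92.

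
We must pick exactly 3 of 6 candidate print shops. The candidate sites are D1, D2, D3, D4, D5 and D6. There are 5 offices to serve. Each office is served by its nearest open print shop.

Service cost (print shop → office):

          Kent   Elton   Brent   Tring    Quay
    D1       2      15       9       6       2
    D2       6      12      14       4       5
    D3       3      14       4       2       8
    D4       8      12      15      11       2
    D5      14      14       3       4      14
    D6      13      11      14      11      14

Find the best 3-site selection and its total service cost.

With exactly 3 open, each office uses its cheapest among the chosen.
{D1, D3, D6}: Kent→D1 2, Elton→D6 11, Brent→D3 4, Tring→D3 2, Quay→D1 2. Service cost 21.
{D1, D2, D3}: service cost 22
{D1, D3, D4}: service cost 22
Among all 20 size-3 choices, {D1, D3, D6} is lowest.

Choose D1, D3 and D6; total service cost 21.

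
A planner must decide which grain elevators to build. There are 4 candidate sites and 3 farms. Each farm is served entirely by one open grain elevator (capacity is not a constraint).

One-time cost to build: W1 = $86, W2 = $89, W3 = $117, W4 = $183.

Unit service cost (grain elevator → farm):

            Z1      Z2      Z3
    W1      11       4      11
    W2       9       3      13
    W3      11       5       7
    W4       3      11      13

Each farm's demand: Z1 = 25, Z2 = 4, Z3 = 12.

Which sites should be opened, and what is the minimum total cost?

Open W4 only; minimum total cost 458.

For any fixed open set, each farm goes to its cheapest open site; total = fixed + service.
{W4}: Z1→W4 3·25=75, Z2→W4 11·4=44, Z3→W4 13·12=156. Service 275; fixed 183; total 458.
{W3, W4}: Z1→W4 3·25=75, Z2→W3 5·4=20, Z3→W3 7·12=84. Service 179; fixed 300; total 479.
{W2}: service 393 + fixed 89 = 482
{W1, W2, W3, W4}: service 171 + fixed 475 = 646
No other subset beats 458.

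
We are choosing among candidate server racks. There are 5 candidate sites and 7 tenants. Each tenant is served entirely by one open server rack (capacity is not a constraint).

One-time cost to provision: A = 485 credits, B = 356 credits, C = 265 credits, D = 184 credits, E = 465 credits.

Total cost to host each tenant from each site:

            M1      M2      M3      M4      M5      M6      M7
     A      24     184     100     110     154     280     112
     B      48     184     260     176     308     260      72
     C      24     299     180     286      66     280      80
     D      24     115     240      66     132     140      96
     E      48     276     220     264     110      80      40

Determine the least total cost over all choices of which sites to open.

Minimum total cost: 997

For any fixed open set, each tenant goes to its cheapest open site; total = fixed + service.
{D}: M1→D 24, M2→D 115, M3→D 240, M4→D 66, M5→D 132, M6→D 140, M7→D 96. Service 813; fixed 184; total 997.
{C, D}: service 671 + fixed 449 = 1120
{D, E}: M1→D 24, M2→D 115, M3→E 220, M4→D 66, M5→E 110, M6→E 80, M7→E 40. Service 655; fixed 649; total 1304.
{A, B, C, D, E}: service 491 + fixed 1755 = 2246
No other subset beats 997.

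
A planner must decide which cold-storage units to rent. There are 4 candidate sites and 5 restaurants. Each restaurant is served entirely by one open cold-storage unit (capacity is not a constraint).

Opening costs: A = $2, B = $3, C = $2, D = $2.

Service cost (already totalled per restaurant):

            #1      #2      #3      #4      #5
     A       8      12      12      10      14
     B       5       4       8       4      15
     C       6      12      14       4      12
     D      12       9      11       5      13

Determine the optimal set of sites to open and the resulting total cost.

Open B and C; minimum total cost 38.

For any fixed open set, each restaurant goes to its cheapest open site; total = fixed + service.
{B, C}: #1→B 5, #2→B 4, #3→B 8, #4→B 4, #5→C 12. Service 33; fixed 5; total 38.
{B}: service 36 + fixed 3 = 39
{B, D}: #1→B 5, #2→B 4, #3→B 8, #4→B 4, #5→D 13. Service 34; fixed 5; total 39.
{A, B, C, D}: #1→B 5, #2→B 4, #3→B 8, #4→B 4, #5→C 12. Service 33; fixed 9; total 42.
No other subset beats 38.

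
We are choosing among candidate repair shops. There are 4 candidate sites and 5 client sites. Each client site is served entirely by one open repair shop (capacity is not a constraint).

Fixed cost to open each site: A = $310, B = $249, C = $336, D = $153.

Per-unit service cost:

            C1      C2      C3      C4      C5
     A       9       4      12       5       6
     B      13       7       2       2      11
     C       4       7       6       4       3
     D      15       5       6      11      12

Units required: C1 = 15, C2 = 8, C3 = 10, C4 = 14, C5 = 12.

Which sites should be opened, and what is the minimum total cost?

Open C only; minimum total cost 604.

For any fixed open set, each client site goes to its cheapest open site; total = fixed + service.
{C}: C1→C 4·15=60, C2→C 7·8=56, C3→C 6·10=60, C4→C 4·14=56, C5→C 3·12=36. Service 268; fixed 336; total 604.
{B}: service 431 + fixed 249 = 680
{A}: C1→A 9·15=135, C2→A 4·8=32, C3→A 12·10=120, C4→A 5·14=70, C5→A 6·12=72. Service 429; fixed 310; total 739.
{A, B, C, D}: C1→C 4·15=60, C2→A 4·8=32, C3→B 2·10=20, C4→B 2·14=28, C5→C 3·12=36. Service 176; fixed 1048; total 1224.
No other subset beats 604.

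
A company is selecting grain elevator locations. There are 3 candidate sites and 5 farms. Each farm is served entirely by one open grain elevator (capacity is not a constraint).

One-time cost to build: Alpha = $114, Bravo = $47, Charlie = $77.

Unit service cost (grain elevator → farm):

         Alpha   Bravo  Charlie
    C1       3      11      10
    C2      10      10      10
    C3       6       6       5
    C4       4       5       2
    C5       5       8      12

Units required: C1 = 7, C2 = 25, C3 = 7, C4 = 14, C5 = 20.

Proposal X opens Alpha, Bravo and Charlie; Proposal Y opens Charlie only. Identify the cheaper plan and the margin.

Proposal X is cheaper by 28.

Proposal X: {Alpha, Bravo, Charlie}: C1→Alpha 3·7=21, C2→Alpha 10·25=250, C3→Charlie 5·7=35, C4→Charlie 2·14=28, C5→Alpha 5·20=100. Service 434; fixed 238; total 672.
Proposal Y: {Charlie}: C1→Charlie 10·7=70, C2→Charlie 10·25=250, C3→Charlie 5·7=35, C4→Charlie 2·14=28, C5→Charlie 12·20=240. Service 623; fixed 77; total 700.
Difference: |672 − 700| = 28.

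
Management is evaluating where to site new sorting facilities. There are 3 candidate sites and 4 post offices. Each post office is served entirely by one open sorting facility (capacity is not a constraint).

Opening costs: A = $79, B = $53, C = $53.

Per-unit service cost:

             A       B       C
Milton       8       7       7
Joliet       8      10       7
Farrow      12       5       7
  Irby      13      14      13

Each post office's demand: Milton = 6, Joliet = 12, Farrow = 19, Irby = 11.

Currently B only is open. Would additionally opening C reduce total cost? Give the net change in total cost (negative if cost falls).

Current service cost with {B}: 411.
Adding C: each post office re-picks its cheapest; new service cost 364, saving 47.
Extra fixed cost: 53. Net change = 53 − 47 = 6.
(Totals: 464 → 470.)

No — net change +6 (cost rises by 6).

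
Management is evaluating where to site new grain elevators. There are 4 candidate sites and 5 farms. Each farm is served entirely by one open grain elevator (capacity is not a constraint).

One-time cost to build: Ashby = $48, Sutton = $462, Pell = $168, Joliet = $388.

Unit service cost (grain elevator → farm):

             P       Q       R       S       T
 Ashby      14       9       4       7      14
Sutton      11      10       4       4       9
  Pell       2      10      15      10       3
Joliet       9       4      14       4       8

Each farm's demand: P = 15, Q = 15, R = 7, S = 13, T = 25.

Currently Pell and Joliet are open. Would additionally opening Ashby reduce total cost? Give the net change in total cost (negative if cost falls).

Yes — net change −22 (cost falls by 22).

Current service cost with {Pell, Joliet}: 315.
Adding Ashby: each farm re-picks its cheapest; new service cost 245, saving 70.
Extra fixed cost: 48. Net change = 48 − 70 = -22.
(Totals: 871 → 849.)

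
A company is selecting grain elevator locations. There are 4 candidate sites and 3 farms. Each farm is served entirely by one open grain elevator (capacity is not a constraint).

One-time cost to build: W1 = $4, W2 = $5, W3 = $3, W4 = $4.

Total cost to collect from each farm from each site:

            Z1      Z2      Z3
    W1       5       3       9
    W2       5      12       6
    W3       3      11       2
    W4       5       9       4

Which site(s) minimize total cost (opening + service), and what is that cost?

For any fixed open set, each farm goes to its cheapest open site; total = fixed + service.
{W1, W3}: Z1→W3 3, Z2→W1 3, Z3→W3 2. Service 8; fixed 7; total 15.
{W1, W3, W4}: Z1→W3 3, Z2→W1 3, Z3→W3 2. Service 8; fixed 11; total 19.
{W3}: service 16 + fixed 3 = 19
{W1, W2, W3, W4}: Z1→W3 3, Z2→W1 3, Z3→W3 2. Service 8; fixed 16; total 24.
No other subset beats 15.

Open W1 and W3; minimum total cost 15.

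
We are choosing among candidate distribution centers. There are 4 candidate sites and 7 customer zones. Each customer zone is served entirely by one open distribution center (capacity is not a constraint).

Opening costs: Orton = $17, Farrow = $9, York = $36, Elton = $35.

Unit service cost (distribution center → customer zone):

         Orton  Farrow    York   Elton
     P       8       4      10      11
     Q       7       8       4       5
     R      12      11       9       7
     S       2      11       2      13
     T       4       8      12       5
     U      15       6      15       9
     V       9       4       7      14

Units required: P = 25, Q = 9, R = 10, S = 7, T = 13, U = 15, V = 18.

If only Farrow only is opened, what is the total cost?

Each customer zone is assigned to its cheapest site among the open ones.
{Farrow}: P→Farrow 4·25=100, Q→Farrow 8·9=72, R→Farrow 11·10=110, S→Farrow 11·7=77, T→Farrow 8·13=104, U→Farrow 6·15=90, V→Farrow 4·18=72. Service 625; fixed 9; total 634.

Total cost: 634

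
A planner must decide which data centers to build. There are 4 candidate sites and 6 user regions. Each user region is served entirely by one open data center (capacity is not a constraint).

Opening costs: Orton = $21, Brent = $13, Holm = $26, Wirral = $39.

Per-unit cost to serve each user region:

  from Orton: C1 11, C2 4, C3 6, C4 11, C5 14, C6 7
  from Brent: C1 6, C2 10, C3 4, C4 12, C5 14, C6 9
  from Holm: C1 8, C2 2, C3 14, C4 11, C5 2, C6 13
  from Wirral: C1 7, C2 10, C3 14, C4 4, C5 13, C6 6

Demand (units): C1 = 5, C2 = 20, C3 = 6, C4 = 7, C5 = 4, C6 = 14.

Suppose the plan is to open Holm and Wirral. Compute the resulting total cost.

Each user region is assigned to its cheapest site among the open ones.
{Holm, Wirral}: C1→Wirral 7·5=35, C2→Holm 2·20=40, C3→Holm 14·6=84, C4→Wirral 4·7=28, C5→Holm 2·4=8, C6→Wirral 6·14=84. Service 279; fixed 65; total 344.

Total cost: 344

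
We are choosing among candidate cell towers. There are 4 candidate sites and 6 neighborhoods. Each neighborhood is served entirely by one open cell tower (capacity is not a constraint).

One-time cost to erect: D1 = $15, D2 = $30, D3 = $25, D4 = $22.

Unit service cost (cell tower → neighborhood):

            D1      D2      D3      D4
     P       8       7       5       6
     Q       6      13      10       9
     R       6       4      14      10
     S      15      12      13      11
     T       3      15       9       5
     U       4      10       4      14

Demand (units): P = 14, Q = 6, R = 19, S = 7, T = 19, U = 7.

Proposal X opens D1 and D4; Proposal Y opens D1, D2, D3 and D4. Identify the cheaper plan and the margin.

Proposal X is cheaper by 3.

Proposal X: {D1, D4}: P→D4 6·14=84, Q→D1 6·6=36, R→D1 6·19=114, S→D4 11·7=77, T→D1 3·19=57, U→D1 4·7=28. Service 396; fixed 37; total 433.
Proposal Y: {D1, D2, D3, D4}: P→D3 5·14=70, Q→D1 6·6=36, R→D2 4·19=76, S→D4 11·7=77, T→D1 3·19=57, U→D1 4·7=28. Service 344; fixed 92; total 436.
Difference: |433 − 436| = 3.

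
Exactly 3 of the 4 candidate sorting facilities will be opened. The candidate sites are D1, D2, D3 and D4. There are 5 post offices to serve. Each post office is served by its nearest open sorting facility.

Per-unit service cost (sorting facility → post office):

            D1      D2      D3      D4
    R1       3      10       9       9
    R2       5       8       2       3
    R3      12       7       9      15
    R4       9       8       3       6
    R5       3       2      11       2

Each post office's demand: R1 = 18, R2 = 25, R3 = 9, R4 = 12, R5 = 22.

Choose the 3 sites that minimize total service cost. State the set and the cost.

Choose D1, D2 and D3; total service cost 247.

With exactly 3 open, each post office uses its cheapest among the chosen.
{D1, D2, D3}: R1→D1 3·18=54, R2→D3 2·25=50, R3→D2 7·9=63, R4→D3 3·12=36, R5→D2 2·22=44. Service cost 247.
{D1, D3, D4}: service cost 265
{D1, D2, D4}: service cost 308
Among all 4 size-3 choices, {D1, D2, D3} is lowest.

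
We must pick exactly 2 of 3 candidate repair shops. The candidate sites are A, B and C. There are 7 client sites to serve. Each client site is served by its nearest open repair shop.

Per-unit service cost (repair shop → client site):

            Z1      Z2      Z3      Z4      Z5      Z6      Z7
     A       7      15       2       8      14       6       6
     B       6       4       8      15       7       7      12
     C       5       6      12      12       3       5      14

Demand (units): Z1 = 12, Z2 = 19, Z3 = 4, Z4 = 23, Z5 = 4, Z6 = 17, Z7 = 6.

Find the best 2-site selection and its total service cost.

Choose A and C; total service cost 499.

With exactly 2 open, each client site uses its cheapest among the chosen.
{A, C}: Z1→C 5·12=60, Z2→C 6·19=114, Z3→A 2·4=8, Z4→A 8·23=184, Z5→C 3·4=12, Z6→C 5·17=85, Z7→A 6·6=36. Service cost 499.
{A, B}: service cost 506
{B, C}: service cost 613
Among all 3 size-2 choices, {A, C} is lowest.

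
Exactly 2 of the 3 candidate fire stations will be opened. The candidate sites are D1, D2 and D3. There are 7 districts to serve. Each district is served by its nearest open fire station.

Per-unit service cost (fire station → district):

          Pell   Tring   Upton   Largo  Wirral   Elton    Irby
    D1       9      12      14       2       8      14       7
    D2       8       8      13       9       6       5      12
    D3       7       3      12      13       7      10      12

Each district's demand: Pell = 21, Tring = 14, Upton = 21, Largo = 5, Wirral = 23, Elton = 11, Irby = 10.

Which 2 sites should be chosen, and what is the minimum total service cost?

With exactly 2 open, each district uses its cheapest among the chosen.
{D1, D3}: Pell→D3 7·21=147, Tring→D3 3·14=42, Upton→D3 12·21=252, Largo→D1 2·5=10, Wirral→D3 7·23=161, Elton→D3 10·11=110, Irby→D1 7·10=70. Service cost 792.
{D2, D3}: service cost 799
{D1, D2}: service cost 826
Among all 3 size-2 choices, {D1, D3} is lowest.

Choose D1 and D3; total service cost 792.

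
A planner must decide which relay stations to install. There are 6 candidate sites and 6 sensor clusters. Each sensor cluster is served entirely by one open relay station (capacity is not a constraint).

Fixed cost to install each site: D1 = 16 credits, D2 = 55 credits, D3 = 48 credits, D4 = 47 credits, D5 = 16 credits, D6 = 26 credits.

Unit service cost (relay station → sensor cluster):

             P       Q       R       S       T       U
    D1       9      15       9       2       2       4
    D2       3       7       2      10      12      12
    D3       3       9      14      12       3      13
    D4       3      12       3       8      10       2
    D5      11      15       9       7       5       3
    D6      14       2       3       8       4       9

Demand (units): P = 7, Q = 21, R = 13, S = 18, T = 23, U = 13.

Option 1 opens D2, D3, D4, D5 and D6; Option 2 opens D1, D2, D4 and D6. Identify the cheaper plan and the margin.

Option 1: {D2, D3, D4, D5, D6}: P→D2 3·7=21, Q→D6 2·21=42, R→D2 2·13=26, S→D5 7·18=126, T→D3 3·23=69, U→D4 2·13=26. Service 310; fixed 192; total 502.
Option 2: {D1, D2, D4, D6}: P→D2 3·7=21, Q→D6 2·21=42, R→D2 2·13=26, S→D1 2·18=36, T→D1 2·23=46, U→D4 2·13=26. Service 197; fixed 144; total 341.
Difference: |502 − 341| = 161.

Option 2 is cheaper by 161.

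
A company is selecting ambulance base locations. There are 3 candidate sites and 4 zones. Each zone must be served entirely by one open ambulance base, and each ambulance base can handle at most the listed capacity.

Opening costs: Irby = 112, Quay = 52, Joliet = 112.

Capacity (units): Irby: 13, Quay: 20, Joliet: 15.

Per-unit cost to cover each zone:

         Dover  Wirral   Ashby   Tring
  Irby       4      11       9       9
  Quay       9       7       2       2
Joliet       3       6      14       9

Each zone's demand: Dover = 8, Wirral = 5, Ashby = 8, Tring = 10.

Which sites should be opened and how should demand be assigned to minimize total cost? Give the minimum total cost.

Minimum total cost: 254

Open {Quay, Joliet}: Dover→Joliet 3·8=24, Wirral→Joliet 6·5=30, Ashby→Quay 2·8=16, Tring→Quay 2·10=20.
Loads: Quay carries 18/20, Joliet carries 13/15. Service 90; fixed 164; total 254.
Next best feasible plan costs 287.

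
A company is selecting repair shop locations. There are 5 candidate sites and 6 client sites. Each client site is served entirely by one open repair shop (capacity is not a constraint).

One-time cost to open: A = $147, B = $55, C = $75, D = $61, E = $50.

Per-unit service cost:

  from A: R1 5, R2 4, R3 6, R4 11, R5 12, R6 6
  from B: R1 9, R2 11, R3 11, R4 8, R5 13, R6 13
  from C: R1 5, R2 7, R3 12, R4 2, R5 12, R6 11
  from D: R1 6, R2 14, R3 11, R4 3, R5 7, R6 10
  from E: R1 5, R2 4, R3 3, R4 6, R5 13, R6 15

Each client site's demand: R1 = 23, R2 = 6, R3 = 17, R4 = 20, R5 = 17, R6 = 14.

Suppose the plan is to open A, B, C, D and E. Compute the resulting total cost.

Each client site is assigned to its cheapest site among the open ones.
{A, B, C, D, E}: R1→A 5·23=115, R2→A 4·6=24, R3→E 3·17=51, R4→C 2·20=40, R5→D 7·17=119, R6→A 6·14=84. Service 433; fixed 388; total 821.

Total cost: 821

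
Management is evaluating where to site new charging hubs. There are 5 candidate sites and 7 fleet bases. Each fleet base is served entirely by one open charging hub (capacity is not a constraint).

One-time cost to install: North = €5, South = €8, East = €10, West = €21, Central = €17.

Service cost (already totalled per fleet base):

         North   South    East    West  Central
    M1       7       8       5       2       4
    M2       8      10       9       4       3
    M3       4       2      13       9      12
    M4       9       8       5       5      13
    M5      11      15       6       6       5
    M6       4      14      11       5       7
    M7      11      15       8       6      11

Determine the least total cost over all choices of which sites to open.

Minimum total cost: 55

For any fixed open set, each fleet base goes to its cheapest open site; total = fixed + service.
{North, East}: M1→East 5, M2→North 8, M3→North 4, M4→East 5, M5→East 6, M6→North 4, M7→East 8. Service 40; fixed 15; total 55.
{North, West}: service 31 + fixed 26 = 57
{West}: service 37 + fixed 21 = 58
{North, South, East, West, Central}: service 27 + fixed 61 = 88
No other subset beats 55.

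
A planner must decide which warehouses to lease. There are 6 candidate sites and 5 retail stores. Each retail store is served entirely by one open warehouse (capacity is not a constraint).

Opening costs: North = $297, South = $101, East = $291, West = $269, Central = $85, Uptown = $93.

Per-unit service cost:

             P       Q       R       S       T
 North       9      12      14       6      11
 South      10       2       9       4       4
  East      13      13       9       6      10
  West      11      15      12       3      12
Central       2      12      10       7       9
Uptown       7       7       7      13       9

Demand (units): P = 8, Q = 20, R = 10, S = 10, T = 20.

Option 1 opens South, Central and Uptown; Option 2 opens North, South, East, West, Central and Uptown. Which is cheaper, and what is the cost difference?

Option 1 is cheaper by 847.

Option 1: {South, Central, Uptown}: P→Central 2·8=16, Q→South 2·20=40, R→Uptown 7·10=70, S→South 4·10=40, T→South 4·20=80. Service 246; fixed 279; total 525.
Option 2: {North, South, East, West, Central, Uptown}: P→Central 2·8=16, Q→South 2·20=40, R→Uptown 7·10=70, S→West 3·10=30, T→South 4·20=80. Service 236; fixed 1136; total 1372.
Difference: |525 − 1372| = 847.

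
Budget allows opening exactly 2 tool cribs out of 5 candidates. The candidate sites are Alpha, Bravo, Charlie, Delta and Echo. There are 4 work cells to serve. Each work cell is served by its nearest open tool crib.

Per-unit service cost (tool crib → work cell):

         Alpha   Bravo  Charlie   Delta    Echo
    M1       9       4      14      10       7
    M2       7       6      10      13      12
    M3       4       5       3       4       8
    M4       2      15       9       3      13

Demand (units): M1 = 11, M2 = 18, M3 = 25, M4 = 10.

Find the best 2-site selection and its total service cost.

Choose Alpha and Bravo; total service cost 272.

With exactly 2 open, each work cell uses its cheapest among the chosen.
{Alpha, Bravo}: M1→Bravo 4·11=44, M2→Bravo 6·18=108, M3→Alpha 4·25=100, M4→Alpha 2·10=20. Service cost 272.
{Bravo, Delta}: service cost 282
{Bravo, Charlie}: service cost 317
Among all 10 size-2 choices, {Alpha, Bravo} is lowest.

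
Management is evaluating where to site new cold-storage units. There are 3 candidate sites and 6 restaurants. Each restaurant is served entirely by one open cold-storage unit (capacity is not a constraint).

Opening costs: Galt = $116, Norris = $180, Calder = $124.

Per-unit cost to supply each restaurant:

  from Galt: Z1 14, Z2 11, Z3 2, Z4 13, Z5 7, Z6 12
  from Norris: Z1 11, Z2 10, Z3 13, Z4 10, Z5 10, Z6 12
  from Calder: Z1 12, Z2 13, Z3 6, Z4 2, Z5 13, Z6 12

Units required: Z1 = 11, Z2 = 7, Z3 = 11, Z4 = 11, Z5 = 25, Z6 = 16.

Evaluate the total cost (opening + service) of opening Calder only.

Total cost: 952

Each restaurant is assigned to its cheapest site among the open ones.
{Calder}: Z1→Calder 12·11=132, Z2→Calder 13·7=91, Z3→Calder 6·11=66, Z4→Calder 2·11=22, Z5→Calder 13·25=325, Z6→Calder 12·16=192. Service 828; fixed 124; total 952.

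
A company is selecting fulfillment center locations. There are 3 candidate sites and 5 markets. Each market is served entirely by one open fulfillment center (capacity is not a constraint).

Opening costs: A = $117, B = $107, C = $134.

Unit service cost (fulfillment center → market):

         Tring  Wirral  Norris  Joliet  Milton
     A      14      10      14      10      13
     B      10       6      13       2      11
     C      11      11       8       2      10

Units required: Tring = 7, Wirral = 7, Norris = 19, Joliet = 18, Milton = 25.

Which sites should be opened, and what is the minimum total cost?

Open C only; minimum total cost 726.

For any fixed open set, each market goes to its cheapest open site; total = fixed + service.
{C}: Tring→C 11·7=77, Wirral→C 11·7=77, Norris→C 8·19=152, Joliet→C 2·18=36, Milton→C 10·25=250. Service 592; fixed 134; total 726.
{B}: Tring→B 10·7=70, Wirral→B 6·7=42, Norris→B 13·19=247, Joliet→B 2·18=36, Milton→B 11·25=275. Service 670; fixed 107; total 777.
{B, C}: Tring→B 10·7=70, Wirral→B 6·7=42, Norris→C 8·19=152, Joliet→B 2·18=36, Milton→C 10·25=250. Service 550; fixed 241; total 791.
{A, B, C}: Tring→B 10·7=70, Wirral→B 6·7=42, Norris→C 8·19=152, Joliet→B 2·18=36, Milton→C 10·25=250. Service 550; fixed 358; total 908.
No other subset beats 726.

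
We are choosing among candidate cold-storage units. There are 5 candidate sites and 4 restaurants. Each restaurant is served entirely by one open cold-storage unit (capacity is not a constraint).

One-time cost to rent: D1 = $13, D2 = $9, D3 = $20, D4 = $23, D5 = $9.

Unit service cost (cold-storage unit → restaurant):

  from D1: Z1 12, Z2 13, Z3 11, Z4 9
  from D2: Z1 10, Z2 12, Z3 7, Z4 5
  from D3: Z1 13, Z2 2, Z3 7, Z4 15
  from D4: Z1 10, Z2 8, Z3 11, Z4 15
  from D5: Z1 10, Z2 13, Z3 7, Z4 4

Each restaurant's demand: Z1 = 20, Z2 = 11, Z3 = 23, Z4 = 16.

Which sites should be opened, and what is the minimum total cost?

For any fixed open set, each restaurant goes to its cheapest open site; total = fixed + service.
{D3, D5}: Z1→D5 10·20=200, Z2→D3 2·11=22, Z3→D3 7·23=161, Z4→D5 4·16=64. Service 447; fixed 29; total 476.
{D2, D3, D5}: service 447 + fixed 38 = 485
{D1, D3, D5}: service 447 + fixed 42 = 489
{D1, D2, D3, D4, D5}: Z1→D2 10·20=200, Z2→D3 2·11=22, Z3→D2 7·23=161, Z4→D5 4·16=64. Service 447; fixed 74; total 521.
No other subset beats 476.

Open D3 and D5; minimum total cost 476.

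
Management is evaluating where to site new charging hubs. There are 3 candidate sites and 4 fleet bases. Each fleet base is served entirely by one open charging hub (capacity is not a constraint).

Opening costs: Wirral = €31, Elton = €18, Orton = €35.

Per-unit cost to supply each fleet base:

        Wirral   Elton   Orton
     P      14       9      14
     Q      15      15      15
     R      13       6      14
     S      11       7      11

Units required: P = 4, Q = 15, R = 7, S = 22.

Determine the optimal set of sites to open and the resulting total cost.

Open Elton only; minimum total cost 475.

For any fixed open set, each fleet base goes to its cheapest open site; total = fixed + service.
{Elton}: P→Elton 9·4=36, Q→Elton 15·15=225, R→Elton 6·7=42, S→Elton 7·22=154. Service 457; fixed 18; total 475.
{Wirral, Elton}: service 457 + fixed 49 = 506
{Elton, Orton}: P→Elton 9·4=36, Q→Elton 15·15=225, R→Elton 6·7=42, S→Elton 7·22=154. Service 457; fixed 53; total 510.
{Wirral, Elton, Orton}: P→Elton 9·4=36, Q→Wirral 15·15=225, R→Elton 6·7=42, S→Elton 7·22=154. Service 457; fixed 84; total 541.
No other subset beats 475.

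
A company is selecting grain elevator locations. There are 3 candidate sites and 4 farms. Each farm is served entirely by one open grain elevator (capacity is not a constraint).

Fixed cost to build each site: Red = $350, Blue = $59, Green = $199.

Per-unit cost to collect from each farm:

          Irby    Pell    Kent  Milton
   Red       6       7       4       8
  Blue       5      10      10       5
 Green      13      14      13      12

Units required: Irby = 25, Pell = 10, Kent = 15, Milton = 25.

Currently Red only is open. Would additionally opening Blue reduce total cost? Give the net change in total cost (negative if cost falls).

Yes — net change −41 (cost falls by 41).

Current service cost with {Red}: 480.
Adding Blue: each farm re-picks its cheapest; new service cost 380, saving 100.
Extra fixed cost: 59. Net change = 59 − 100 = -41.
(Totals: 830 → 789.)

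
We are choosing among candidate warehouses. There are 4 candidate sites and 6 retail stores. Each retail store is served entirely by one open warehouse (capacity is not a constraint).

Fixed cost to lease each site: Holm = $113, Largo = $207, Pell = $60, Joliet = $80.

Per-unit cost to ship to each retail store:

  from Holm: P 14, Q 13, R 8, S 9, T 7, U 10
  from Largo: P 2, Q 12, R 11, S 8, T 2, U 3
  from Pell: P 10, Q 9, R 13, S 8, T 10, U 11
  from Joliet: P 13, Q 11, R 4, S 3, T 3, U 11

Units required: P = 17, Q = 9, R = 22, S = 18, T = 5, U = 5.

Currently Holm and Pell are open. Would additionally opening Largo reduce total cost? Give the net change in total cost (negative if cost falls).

No — net change +11 (cost rises by 11).

Current service cost with {Holm, Pell}: 656.
Adding Largo: each retail store re-picks its cheapest; new service cost 460, saving 196.
Extra fixed cost: 207. Net change = 207 − 196 = 11.
(Totals: 829 → 840.)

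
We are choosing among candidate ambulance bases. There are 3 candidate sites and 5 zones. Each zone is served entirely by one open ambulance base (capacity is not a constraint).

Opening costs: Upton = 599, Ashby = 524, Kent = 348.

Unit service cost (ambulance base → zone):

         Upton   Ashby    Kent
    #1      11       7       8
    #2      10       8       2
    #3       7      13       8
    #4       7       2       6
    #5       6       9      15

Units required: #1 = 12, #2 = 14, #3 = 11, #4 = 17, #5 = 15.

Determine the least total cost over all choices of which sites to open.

Minimum total cost: 887

For any fixed open set, each zone goes to its cheapest open site; total = fixed + service.
{Kent}: #1→Kent 8·12=96, #2→Kent 2·14=28, #3→Kent 8·11=88, #4→Kent 6·17=102, #5→Kent 15·15=225. Service 539; fixed 348; total 887.
{Ashby}: service 508 + fixed 524 = 1032
{Upton}: service 558 + fixed 599 = 1157
{Upton, Ashby, Kent}: service 313 + fixed 1471 = 1784
No other subset beats 887.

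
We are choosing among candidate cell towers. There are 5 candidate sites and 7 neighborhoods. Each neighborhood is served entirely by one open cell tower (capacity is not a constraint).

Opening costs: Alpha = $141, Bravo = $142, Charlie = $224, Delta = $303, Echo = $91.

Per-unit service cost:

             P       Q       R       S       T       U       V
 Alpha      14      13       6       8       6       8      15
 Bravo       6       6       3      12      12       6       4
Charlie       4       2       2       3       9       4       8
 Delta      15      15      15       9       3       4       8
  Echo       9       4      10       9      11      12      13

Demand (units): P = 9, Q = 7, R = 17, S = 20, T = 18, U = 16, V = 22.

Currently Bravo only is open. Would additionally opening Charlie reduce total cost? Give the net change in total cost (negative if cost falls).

Current service cost with {Bravo}: 787.
Adding Charlie: each neighborhood re-picks its cheapest; new service cost 458, saving 329.
Extra fixed cost: 224. Net change = 224 − 329 = -105.
(Totals: 929 → 824.)

Yes — net change −105 (cost falls by 105).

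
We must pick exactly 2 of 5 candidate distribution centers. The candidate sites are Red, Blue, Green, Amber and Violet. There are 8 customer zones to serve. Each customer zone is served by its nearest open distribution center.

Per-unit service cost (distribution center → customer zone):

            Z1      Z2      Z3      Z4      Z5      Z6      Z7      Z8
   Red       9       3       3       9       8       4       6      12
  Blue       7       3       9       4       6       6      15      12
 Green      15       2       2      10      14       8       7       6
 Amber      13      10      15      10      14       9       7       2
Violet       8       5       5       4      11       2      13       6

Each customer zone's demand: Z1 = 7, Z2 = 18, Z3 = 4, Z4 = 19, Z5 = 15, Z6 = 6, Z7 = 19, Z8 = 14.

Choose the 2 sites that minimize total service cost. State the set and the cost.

With exactly 2 open, each customer zone uses its cheapest among the chosen.
{Blue, Amber}: Z1→Blue 7·7=49, Z2→Blue 3·18=54, Z3→Blue 9·4=36, Z4→Blue 4·19=76, Z5→Blue 6·15=90, Z6→Blue 6·6=36, Z7→Amber 7·19=133, Z8→Amber 2·14=28. Service cost 502.
{Blue, Green}: service cost 512
{Red, Violet}: service cost 528
Among all 10 size-2 choices, {Blue, Amber} is lowest.

Choose Blue and Amber; total service cost 502.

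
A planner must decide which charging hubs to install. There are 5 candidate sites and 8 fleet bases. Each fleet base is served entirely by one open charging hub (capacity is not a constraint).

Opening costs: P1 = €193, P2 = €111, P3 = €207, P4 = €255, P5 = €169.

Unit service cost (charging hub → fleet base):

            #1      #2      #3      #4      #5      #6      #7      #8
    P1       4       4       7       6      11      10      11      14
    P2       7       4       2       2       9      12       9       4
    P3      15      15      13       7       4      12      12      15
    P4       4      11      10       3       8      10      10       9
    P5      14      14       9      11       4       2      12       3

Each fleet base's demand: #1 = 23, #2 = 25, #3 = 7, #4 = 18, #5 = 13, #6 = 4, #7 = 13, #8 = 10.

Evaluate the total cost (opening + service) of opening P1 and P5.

Each fleet base is assigned to its cheapest site among the open ones.
{P1, P5}: #1→P1 4·23=92, #2→P1 4·25=100, #3→P1 7·7=49, #4→P1 6·18=108, #5→P5 4·13=52, #6→P5 2·4=8, #7→P1 11·13=143, #8→P5 3·10=30. Service 582; fixed 362; total 944.

Total cost: 944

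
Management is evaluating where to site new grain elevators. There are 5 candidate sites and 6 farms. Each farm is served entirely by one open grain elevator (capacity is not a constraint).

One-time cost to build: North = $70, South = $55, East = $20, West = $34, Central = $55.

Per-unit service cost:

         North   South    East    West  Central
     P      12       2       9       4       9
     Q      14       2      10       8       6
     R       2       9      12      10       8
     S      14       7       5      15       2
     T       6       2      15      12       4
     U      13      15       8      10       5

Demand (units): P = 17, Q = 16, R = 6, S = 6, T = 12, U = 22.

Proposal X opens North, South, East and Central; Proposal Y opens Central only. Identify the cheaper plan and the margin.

Proposal X is cheaper by 98.

Proposal X: {North, South, East, Central}: P→South 2·17=34, Q→South 2·16=32, R→North 2·6=12, S→Central 2·6=12, T→South 2·12=24, U→Central 5·22=110. Service 224; fixed 200; total 424.
Proposal Y: {Central}: P→Central 9·17=153, Q→Central 6·16=96, R→Central 8·6=48, S→Central 2·6=12, T→Central 4·12=48, U→Central 5·22=110. Service 467; fixed 55; total 522.
Difference: |424 − 522| = 98.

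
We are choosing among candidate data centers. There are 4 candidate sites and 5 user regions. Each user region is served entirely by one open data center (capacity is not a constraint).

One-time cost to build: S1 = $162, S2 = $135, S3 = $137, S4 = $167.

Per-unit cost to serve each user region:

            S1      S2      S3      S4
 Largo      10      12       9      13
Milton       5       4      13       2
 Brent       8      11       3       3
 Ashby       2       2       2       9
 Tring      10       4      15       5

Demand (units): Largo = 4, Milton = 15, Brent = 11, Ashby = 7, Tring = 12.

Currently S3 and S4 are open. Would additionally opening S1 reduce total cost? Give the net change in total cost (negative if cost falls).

Current service cost with {S3, S4}: 173.
Adding S1: each user region re-picks its cheapest; new service cost 173, saving 0.
Extra fixed cost: 162. Net change = 162 − 0 = 162.
(Totals: 477 → 639.)

No — net change +162 (cost rises by 162).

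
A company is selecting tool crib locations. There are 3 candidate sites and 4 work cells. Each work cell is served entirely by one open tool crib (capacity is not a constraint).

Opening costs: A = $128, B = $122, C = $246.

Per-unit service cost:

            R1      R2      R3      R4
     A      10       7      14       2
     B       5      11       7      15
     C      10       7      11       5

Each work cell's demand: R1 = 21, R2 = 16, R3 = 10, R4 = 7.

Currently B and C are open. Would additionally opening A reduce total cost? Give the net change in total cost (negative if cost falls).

No — net change +107 (cost rises by 107).

Current service cost with {B, C}: 322.
Adding A: each work cell re-picks its cheapest; new service cost 301, saving 21.
Extra fixed cost: 128. Net change = 128 − 21 = 107.
(Totals: 690 → 797.)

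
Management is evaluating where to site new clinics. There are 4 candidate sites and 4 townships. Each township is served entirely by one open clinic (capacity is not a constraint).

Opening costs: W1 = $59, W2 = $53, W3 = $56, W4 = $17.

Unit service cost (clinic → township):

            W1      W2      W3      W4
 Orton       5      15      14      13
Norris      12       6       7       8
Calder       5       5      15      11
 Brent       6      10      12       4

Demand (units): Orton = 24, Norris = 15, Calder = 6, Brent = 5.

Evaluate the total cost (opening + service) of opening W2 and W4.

Total cost: 522

Each township is assigned to its cheapest site among the open ones.
{W2, W4}: Orton→W4 13·24=312, Norris→W2 6·15=90, Calder→W2 5·6=30, Brent→W4 4·5=20. Service 452; fixed 70; total 522.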